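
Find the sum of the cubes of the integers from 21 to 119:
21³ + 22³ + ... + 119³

Use ∑_{k=1}^{n} k³ = [n(n+1)/2]², then subtract the first 20 terms.
∑_{k=1}^{119} k³ = [119×120/2]² = 7140² = 50979600
∑_{k=1}^{20} k³ = [20×21/2]² = 210² = 44100
∑_{k=21}^{119} k³ = 50979600 - 44100 = 50935500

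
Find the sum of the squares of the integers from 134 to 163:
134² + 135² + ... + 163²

Use ∑_{k=1}^{n} k² = n(n+1)(2n+1)/6, then subtract the first 133 terms.
∑_{k=1}^{163} k² = 163×164×327/6 = 1456894
∑_{k=1}^{133} k² = 133×134×267/6 = 793079
∑_{k=134}^{163} k² = 1456894 - 793079 = 663815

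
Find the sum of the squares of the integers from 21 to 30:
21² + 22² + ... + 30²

Use ∑_{k=1}^{n} k² = n(n+1)(2n+1)/6, then subtract the first 20 terms.
∑_{k=1}^{30} k² = 30×31×61/6 = 9455
∑_{k=1}^{20} k² = 20×21×41/6 = 2870
∑_{k=21}^{30} k² = 9455 - 2870 = 6585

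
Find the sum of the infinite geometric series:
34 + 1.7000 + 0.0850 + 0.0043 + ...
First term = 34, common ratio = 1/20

For |r| < 1, S = a / (1 - r)
S = 34 / (1 - (1/20))
S = 34 / (19/20)
S = 680/19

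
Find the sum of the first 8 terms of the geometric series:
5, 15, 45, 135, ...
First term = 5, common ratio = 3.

Sₙ = a(1 - rⁿ) / (1 - r)
S_8 = 5(1 - 3^8) / (1 - 3)
S_8 = 5(1 - 6561) / (-2)
S_8 = 16400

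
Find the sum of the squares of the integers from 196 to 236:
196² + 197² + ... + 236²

Use ∑_{k=1}^{n} k² = n(n+1)(2n+1)/6, then subtract the first 195 terms.
∑_{k=1}^{236} k² = 236×237×473/6 = 4409306
∑_{k=1}^{195} k² = 195×196×391/6 = 2490670
∑_{k=196}^{236} k² = 4409306 - 2490670 = 1918636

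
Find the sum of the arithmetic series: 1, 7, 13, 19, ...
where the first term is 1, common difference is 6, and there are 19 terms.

Sₙ = n/2 × (first + last)
Last term = a + (n-1)d = 1 + (19-1)×6 = 109
S_19 = 19/2 × (1 + 109)
S_19 = 19/2 × 110 = 1045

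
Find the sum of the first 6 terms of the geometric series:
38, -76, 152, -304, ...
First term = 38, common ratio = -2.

Sₙ = a(1 - rⁿ) / (1 - r)
S_6 = 38(1 - (-2)^6) / (1 - (-2))
S_6 = 38(1 - 64) / (3)
S_6 = -798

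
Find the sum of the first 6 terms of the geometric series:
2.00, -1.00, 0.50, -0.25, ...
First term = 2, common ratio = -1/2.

Sₙ = a(1 - rⁿ) / (1 - r)
S_6 = 2(1 - (-1/2)^6) / (1 - (-1/2))
S_6 = 2(1 - (1/64)) / (3/2)
S_6 = 21/16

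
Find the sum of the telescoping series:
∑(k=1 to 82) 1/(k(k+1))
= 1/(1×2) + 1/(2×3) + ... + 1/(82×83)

Partial fractions: 1/(k(k+1)) = 1/k - 1/(k+1)
The series telescopes:
= (1/1 - 1/2) + (1/2 - 1/3) + ... + (1/82 - 1/83)
= 1/1 - 1/83
= 82/83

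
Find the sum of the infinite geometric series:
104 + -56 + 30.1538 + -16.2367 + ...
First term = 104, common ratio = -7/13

For |r| < 1, S = a / (1 - r)
S = 104 / (1 - (-7/13))
S = 104 / (20/13)
S = 338/5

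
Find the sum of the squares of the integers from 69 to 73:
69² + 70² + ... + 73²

Use ∑_{k=1}^{n} k² = n(n+1)(2n+1)/6, then subtract the first 68 terms.
∑_{k=1}^{73} k² = 73×74×147/6 = 132349
∑_{k=1}^{68} k² = 68×69×137/6 = 107134
∑_{k=69}^{73} k² = 132349 - 107134 = 25215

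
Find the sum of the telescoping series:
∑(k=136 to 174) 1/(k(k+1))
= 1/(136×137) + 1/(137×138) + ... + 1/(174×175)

Partial fractions: 1/(k(k+1)) = 1/k - 1/(k+1)
The series telescopes:
= (1/136 - 1/137) + (1/137 - 1/138) + ... + (1/174 - 1/175)
= 1/136 - 1/175
= 39/23800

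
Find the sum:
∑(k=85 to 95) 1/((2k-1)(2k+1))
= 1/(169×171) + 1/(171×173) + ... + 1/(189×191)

Partial fractions: 1/((2k-1)(2k+1)) = (1/2)[1/(2k-1) - 1/(2k+1)]
The series telescopes:
= (1/2)[1/169 - 1/191]
= 11/32279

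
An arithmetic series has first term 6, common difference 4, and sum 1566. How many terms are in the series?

Using S = n/2 × [2a + (n-1)d]
1566 = n/2 × [2(6) + (n-1)(4)]
1566 = n/2 × [12 + 4n - 4]
3132 = n × [8 + 4n]
4n² + (8)n - 3132 = 0
Discriminant: Δ = (8)² - 4(4)(-3132) = 64 + 50112 = 50176
√Δ = 224
n = [-(8) + √Δ] / (2·4) = (-8 + 224) / 8 = 216 / 8 = 27
(The negative root is discarded since n must be a positive integer.)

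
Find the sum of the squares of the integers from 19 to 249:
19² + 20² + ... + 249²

Use ∑_{k=1}^{n} k² = n(n+1)(2n+1)/6, then subtract the first 18 terms.
∑_{k=1}^{249} k² = 249×250×499/6 = 5177125
∑_{k=1}^{18} k² = 18×19×37/6 = 2109
∑_{k=19}^{249} k² = 5177125 - 2109 = 5175016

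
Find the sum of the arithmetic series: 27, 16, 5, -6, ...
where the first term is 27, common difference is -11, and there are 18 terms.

Sₙ = n/2 × (first + last)
Last term = a + (n-1)d = 27 + (18-1)×(-11) = -160
S_18 = 18/2 × (27 + (-160))
S_18 = 18/2 × (-133) = -1197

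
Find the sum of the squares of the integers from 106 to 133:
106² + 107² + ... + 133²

Use ∑_{k=1}^{n} k² = n(n+1)(2n+1)/6, then subtract the first 105 terms.
∑_{k=1}^{133} k² = 133×134×267/6 = 793079
∑_{k=1}^{105} k² = 105×106×211/6 = 391405
∑_{k=106}^{133} k² = 793079 - 391405 = 401674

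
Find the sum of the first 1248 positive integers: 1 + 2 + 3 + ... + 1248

Formula: ∑k = n(n+1)/2
= 1248×1249/2
= 1558752/2
= 779376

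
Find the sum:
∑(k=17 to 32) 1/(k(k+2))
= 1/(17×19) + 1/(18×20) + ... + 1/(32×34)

Partial fractions: 1/(k(k+2)) = (1/2)[1/k - 1/(k+2)]
Telescoping leaves the first two and last two terms:
= (1/2)[1/17 + 1/18 - 1/33 - 1/34]
= 46/1683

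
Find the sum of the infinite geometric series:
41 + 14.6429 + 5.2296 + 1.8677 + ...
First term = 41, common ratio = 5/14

For |r| < 1, S = a / (1 - r)
S = 41 / (1 - (5/14))
S = 41 / (9/14)
S = 574/9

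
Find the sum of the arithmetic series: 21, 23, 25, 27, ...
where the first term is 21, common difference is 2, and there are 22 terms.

Sₙ = n/2 × (first + last)
Last term = a + (n-1)d = 21 + (22-1)×2 = 63
S_22 = 22/2 × (21 + 63)
S_22 = 22/2 × 84 = 924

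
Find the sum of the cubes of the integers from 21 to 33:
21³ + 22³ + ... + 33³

Use ∑_{k=1}^{n} k³ = [n(n+1)/2]², then subtract the first 20 terms.
∑_{k=1}^{33} k³ = [33×34/2]² = 561² = 314721
∑_{k=1}^{20} k³ = [20×21/2]² = 210² = 44100
∑_{k=21}^{33} k³ = 314721 - 44100 = 270621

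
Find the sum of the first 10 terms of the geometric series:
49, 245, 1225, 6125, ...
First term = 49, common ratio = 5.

Sₙ = a(1 - rⁿ) / (1 - r)
S_10 = 49(1 - 5^10) / (1 - 5)
S_10 = 49(1 - 9765625) / (-4)
S_10 = 119628894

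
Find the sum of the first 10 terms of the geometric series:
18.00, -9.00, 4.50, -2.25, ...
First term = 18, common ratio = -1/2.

Sₙ = a(1 - rⁿ) / (1 - r)
S_10 = 18(1 - (-1/2)^10) / (1 - (-1/2))
S_10 = 18(1 - (1/1024)) / (3/2)
S_10 = 3069/256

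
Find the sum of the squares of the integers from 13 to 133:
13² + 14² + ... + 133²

Use ∑_{k=1}^{n} k² = n(n+1)(2n+1)/6, then subtract the first 12 terms.
∑_{k=1}^{133} k² = 133×134×267/6 = 793079
∑_{k=1}^{12} k² = 12×13×25/6 = 650
∑_{k=13}^{133} k² = 793079 - 650 = 792429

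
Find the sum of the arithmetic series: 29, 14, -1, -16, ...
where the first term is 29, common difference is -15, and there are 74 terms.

Sₙ = n/2 × (first + last)
Last term = a + (n-1)d = 29 + (74-1)×(-15) = -1066
S_74 = 74/2 × (29 + (-1066))
S_74 = 74/2 × (-1037) = -38369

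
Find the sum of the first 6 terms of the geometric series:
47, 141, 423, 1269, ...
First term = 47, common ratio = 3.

Sₙ = a(1 - rⁿ) / (1 - r)
S_6 = 47(1 - 3^6) / (1 - 3)
S_6 = 47(1 - 729) / (-2)
S_6 = 17108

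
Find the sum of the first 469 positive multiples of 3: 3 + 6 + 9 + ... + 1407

Factor out 3: = 3(1 + 2 + ... + 469) = 3 × n(n+1)/2
= 3 × 469×470/2
= 3 × 110215
= 330645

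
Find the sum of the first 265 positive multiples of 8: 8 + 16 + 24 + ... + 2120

Factor out 8: = 8(1 + 2 + ... + 265) = 8 × n(n+1)/2
= 8 × 265×266/2
= 8 × 35245
= 281960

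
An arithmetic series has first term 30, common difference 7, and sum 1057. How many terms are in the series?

Using S = n/2 × [2a + (n-1)d]
1057 = n/2 × [2(30) + (n-1)(7)]
1057 = n/2 × [60 + 7n - 7]
2114 = n × [53 + 7n]
7n² + (53)n - 2114 = 0
Discriminant: Δ = (53)² - 4(7)(-2114) = 2809 + 59192 = 62001
√Δ = 249
n = [-(53) + √Δ] / (2·7) = (-53 + 249) / 14 = 196 / 14 = 14
(The negative root is discarded since n must be a positive integer.)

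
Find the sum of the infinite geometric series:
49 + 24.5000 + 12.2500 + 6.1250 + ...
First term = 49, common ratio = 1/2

For |r| < 1, S = a / (1 - r)
S = 49 / (1 - (1/2))
S = 49 / (1/2)
S = 98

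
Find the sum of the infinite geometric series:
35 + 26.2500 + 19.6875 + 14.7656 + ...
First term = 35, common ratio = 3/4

For |r| < 1, S = a / (1 - r)
S = 35 / (1 - (3/4))
S = 35 / (1/4)
S = 140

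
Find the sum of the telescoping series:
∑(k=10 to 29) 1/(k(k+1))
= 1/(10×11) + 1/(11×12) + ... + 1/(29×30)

Partial fractions: 1/(k(k+1)) = 1/k - 1/(k+1)
The series telescopes:
= (1/10 - 1/11) + (1/11 - 1/12) + ... + (1/29 - 1/30)
= 1/10 - 1/30
= 1/15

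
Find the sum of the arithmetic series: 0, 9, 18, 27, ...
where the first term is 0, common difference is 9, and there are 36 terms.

Sₙ = n/2 × (first + last)
Last term = a + (n-1)d = 0 + (36-1)×9 = 315
S_36 = 36/2 × (0 + 315)
S_36 = 36/2 × 315 = 5670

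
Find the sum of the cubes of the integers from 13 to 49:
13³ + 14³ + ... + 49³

Use ∑_{k=1}^{n} k³ = [n(n+1)/2]², then subtract the first 12 terms.
∑_{k=1}^{49} k³ = [49×50/2]² = 1225² = 1500625
∑_{k=1}^{12} k³ = [12×13/2]² = 78² = 6084
∑_{k=13}^{49} k³ = 1500625 - 6084 = 1494541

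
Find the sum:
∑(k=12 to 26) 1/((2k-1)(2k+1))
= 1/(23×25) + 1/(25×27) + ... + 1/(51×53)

Partial fractions: 1/((2k-1)(2k+1)) = (1/2)[1/(2k-1) - 1/(2k+1)]
The series telescopes:
= (1/2)[1/23 - 1/53]
= 15/1219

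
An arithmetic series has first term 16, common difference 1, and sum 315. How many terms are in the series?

Using S = n/2 × [2a + (n-1)d]
315 = n/2 × [2(16) + (n-1)(1)]
315 = n/2 × [32 + 1n - 1]
630 = n × [31 + 1n]
1n² + (31)n - 630 = 0
Discriminant: Δ = (31)² - 4(1)(-630) = 961 + 2520 = 3481
√Δ = 59
n = [-(31) + √Δ] / (2·1) = (-31 + 59) / 2 = 28 / 2 = 14
(The negative root is discarded since n must be a positive integer.)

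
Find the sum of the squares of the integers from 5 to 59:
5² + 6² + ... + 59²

Use ∑_{k=1}^{n} k² = n(n+1)(2n+1)/6, then subtract the first 4 terms.
∑_{k=1}^{59} k² = 59×60×119/6 = 70210
∑_{k=1}^{4} k² = 4×5×9/6 = 30
∑_{k=5}^{59} k² = 70210 - 30 = 70180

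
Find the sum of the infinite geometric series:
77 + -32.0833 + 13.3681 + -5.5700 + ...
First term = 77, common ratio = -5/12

For |r| < 1, S = a / (1 - r)
S = 77 / (1 - (-5/12))
S = 77 / (17/12)
S = 924/17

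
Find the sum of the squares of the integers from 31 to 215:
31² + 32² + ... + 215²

Use ∑_{k=1}^{n} k² = n(n+1)(2n+1)/6, then subtract the first 30 terms.
∑_{k=1}^{215} k² = 215×216×431/6 = 3335940
∑_{k=1}^{30} k² = 30×31×61/6 = 9455
∑_{k=31}^{215} k² = 3335940 - 9455 = 3326485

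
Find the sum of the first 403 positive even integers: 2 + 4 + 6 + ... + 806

Sum of first n even numbers = n(n+1)
= 403×404
= 162812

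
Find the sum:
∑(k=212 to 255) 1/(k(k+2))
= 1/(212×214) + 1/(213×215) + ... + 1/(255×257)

Partial fractions: 1/(k(k+2)) = (1/2)[1/k - 1/(k+2)]
Telescoping leaves the first two and last two terms:
= (1/2)[1/212 + 1/213 - 1/256 - 1/257]
= 1199143/1485451776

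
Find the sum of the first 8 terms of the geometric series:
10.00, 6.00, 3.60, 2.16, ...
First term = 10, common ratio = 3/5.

Sₙ = a(1 - rⁿ) / (1 - r)
S_8 = 10(1 - (3/5)^8) / (1 - (3/5))
S_8 = 10(1 - (6561/390625)) / (2/5)
S_8 = 384064/15625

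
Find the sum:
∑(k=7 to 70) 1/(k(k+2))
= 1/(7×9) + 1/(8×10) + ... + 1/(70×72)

Partial fractions: 1/(k(k+2)) = (1/2)[1/k - 1/(k+2)]
Telescoping leaves the first two and last two terms:
= (1/2)[1/7 + 1/8 - 1/71 - 1/72]
= 1073/8946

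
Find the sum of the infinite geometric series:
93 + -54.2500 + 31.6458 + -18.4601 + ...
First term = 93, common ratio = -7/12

For |r| < 1, S = a / (1 - r)
S = 93 / (1 - (-7/12))
S = 93 / (19/12)
S = 1116/19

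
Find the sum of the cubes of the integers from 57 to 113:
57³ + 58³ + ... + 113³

Use ∑_{k=1}^{n} k³ = [n(n+1)/2]², then subtract the first 56 terms.
∑_{k=1}^{113} k³ = [113×114/2]² = 6441² = 41486481
∑_{k=1}^{56} k³ = [56×57/2]² = 1596² = 2547216
∑_{k=57}^{113} k³ = 41486481 - 2547216 = 38939265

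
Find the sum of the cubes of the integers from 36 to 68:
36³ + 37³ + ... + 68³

Use ∑_{k=1}^{n} k³ = [n(n+1)/2]², then subtract the first 35 terms.
∑_{k=1}^{68} k³ = [68×69/2]² = 2346² = 5503716
∑_{k=1}^{35} k³ = [35×36/2]² = 630² = 396900
∑_{k=36}^{68} k³ = 5503716 - 396900 = 5106816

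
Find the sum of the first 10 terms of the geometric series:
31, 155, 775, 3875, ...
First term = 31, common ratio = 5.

Sₙ = a(1 - rⁿ) / (1 - r)
S_10 = 31(1 - 5^10) / (1 - 5)
S_10 = 31(1 - 9765625) / (-4)
S_10 = 75683586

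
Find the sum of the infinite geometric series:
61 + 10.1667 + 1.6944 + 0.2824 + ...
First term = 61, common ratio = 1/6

For |r| < 1, S = a / (1 - r)
S = 61 / (1 - (1/6))
S = 61 / (5/6)
S = 366/5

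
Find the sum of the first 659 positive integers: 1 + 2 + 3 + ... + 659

Formula: ∑k = n(n+1)/2
= 659×660/2
= 434940/2
= 217470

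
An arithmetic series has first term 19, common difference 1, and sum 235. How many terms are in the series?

Using S = n/2 × [2a + (n-1)d]
235 = n/2 × [2(19) + (n-1)(1)]
235 = n/2 × [38 + 1n - 1]
470 = n × [37 + 1n]
1n² + (37)n - 470 = 0
Discriminant: Δ = (37)² - 4(1)(-470) = 1369 + 1880 = 3249
√Δ = 57
n = [-(37) + √Δ] / (2·1) = (-37 + 57) / 2 = 20 / 2 = 10
(The negative root is discarded since n must be a positive integer.)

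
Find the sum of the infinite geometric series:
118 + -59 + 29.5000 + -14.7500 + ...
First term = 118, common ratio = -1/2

For |r| < 1, S = a / (1 - r)
S = 118 / (1 - (-1/2))
S = 118 / (3/2)
S = 236/3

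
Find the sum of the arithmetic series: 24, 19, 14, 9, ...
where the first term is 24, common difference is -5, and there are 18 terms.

Sₙ = n/2 × (first + last)
Last term = a + (n-1)d = 24 + (18-1)×(-5) = -61
S_18 = 18/2 × (24 + (-61))
S_18 = 18/2 × (-37) = -333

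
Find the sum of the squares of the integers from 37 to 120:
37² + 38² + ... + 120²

Use ∑_{k=1}^{n} k² = n(n+1)(2n+1)/6, then subtract the first 36 terms.
∑_{k=1}^{120} k² = 120×121×241/6 = 583220
∑_{k=1}^{36} k² = 36×37×73/6 = 16206
∑_{k=37}^{120} k² = 583220 - 16206 = 567014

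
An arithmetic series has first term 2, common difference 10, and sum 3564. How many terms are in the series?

Using S = n/2 × [2a + (n-1)d]
3564 = n/2 × [2(2) + (n-1)(10)]
3564 = n/2 × [4 + 10n - 10]
7128 = n × [-6 + 10n]
10n² + (-6)n - 7128 = 0
Discriminant: Δ = (-6)² - 4(10)(-7128) = 36 + 285120 = 285156
√Δ = 534
n = [-(-6) + √Δ] / (2·10) = (6 + 534) / 20 = 540 / 20 = 27
(The negative root is discarded since n must be a positive integer.)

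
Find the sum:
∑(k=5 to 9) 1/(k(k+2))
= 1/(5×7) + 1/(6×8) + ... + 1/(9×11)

Partial fractions: 1/(k(k+2)) = (1/2)[1/k - 1/(k+2)]
Telescoping leaves the first two and last two terms:
= (1/2)[1/5 + 1/6 - 1/10 - 1/11]
= 29/330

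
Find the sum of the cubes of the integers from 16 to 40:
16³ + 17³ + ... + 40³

Use ∑_{k=1}^{n} k³ = [n(n+1)/2]², then subtract the first 15 terms.
∑_{k=1}^{40} k³ = [40×41/2]² = 820² = 672400
∑_{k=1}^{15} k³ = [15×16/2]² = 120² = 14400
∑_{k=16}^{40} k³ = 672400 - 14400 = 658000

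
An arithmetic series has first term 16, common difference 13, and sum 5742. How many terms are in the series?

Using S = n/2 × [2a + (n-1)d]
5742 = n/2 × [2(16) + (n-1)(13)]
5742 = n/2 × [32 + 13n - 13]
11484 = n × [19 + 13n]
13n² + (19)n - 11484 = 0
Discriminant: Δ = (19)² - 4(13)(-11484) = 361 + 597168 = 597529
√Δ = 773
n = [-(19) + √Δ] / (2·13) = (-19 + 773) / 26 = 754 / 26 = 29
(The negative root is discarded since n must be a positive integer.)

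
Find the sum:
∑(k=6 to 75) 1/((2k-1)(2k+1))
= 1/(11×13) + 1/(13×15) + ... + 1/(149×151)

Partial fractions: 1/((2k-1)(2k+1)) = (1/2)[1/(2k-1) - 1/(2k+1)]
The series telescopes:
= (1/2)[1/11 - 1/151]
= 70/1661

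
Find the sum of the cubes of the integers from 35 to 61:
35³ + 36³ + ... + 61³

Use ∑_{k=1}^{n} k³ = [n(n+1)/2]², then subtract the first 34 terms.
∑_{k=1}^{61} k³ = [61×62/2]² = 1891² = 3575881
∑_{k=1}^{34} k³ = [34×35/2]² = 595² = 354025
∑_{k=35}^{61} k³ = 3575881 - 354025 = 3221856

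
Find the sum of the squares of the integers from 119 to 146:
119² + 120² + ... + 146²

Use ∑_{k=1}^{n} k² = n(n+1)(2n+1)/6, then subtract the first 118 terms.
∑_{k=1}^{146} k² = 146×147×293/6 = 1048061
∑_{k=1}^{118} k² = 118×119×237/6 = 554659
∑_{k=119}^{146} k² = 1048061 - 554659 = 493402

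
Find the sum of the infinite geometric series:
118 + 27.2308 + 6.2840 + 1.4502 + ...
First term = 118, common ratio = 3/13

For |r| < 1, S = a / (1 - r)
S = 118 / (1 - (3/13))
S = 118 / (10/13)
S = 767/5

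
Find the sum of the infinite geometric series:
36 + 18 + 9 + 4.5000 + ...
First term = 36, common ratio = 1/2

For |r| < 1, S = a / (1 - r)
S = 36 / (1 - (1/2))
S = 36 / (1/2)
S = 72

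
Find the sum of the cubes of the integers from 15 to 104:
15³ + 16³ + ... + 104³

Use ∑_{k=1}^{n} k³ = [n(n+1)/2]², then subtract the first 14 terms.
∑_{k=1}^{104} k³ = [104×105/2]² = 5460² = 29811600
∑_{k=1}^{14} k³ = [14×15/2]² = 105² = 11025
∑_{k=15}^{104} k³ = 29811600 - 11025 = 29800575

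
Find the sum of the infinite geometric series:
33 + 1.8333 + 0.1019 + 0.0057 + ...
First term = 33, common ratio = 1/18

For |r| < 1, S = a / (1 - r)
S = 33 / (1 - (1/18))
S = 33 / (17/18)
S = 594/17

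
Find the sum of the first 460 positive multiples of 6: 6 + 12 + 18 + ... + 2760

Factor out 6: = 6(1 + 2 + ... + 460) = 6 × n(n+1)/2
= 6 × 460×461/2
= 6 × 106030
= 636180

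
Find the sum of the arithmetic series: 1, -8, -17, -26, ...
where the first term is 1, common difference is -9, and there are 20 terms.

Sₙ = n/2 × (first + last)
Last term = a + (n-1)d = 1 + (20-1)×(-9) = -170
S_20 = 20/2 × (1 + (-170))
S_20 = 20/2 × (-169) = -1690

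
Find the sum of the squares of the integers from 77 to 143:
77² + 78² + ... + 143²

Use ∑_{k=1}^{n} k² = n(n+1)(2n+1)/6, then subtract the first 76 terms.
∑_{k=1}^{143} k² = 143×144×287/6 = 984984
∑_{k=1}^{76} k² = 76×77×153/6 = 149226
∑_{k=77}^{143} k² = 984984 - 149226 = 835758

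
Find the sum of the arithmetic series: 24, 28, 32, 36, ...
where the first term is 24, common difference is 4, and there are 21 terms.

Sₙ = n/2 × (first + last)
Last term = a + (n-1)d = 24 + (21-1)×4 = 104
S_21 = 21/2 × (24 + 104)
S_21 = 21/2 × 128 = 1344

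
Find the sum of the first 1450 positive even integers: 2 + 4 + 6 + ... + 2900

Sum of first n even numbers = n(n+1)
= 1450×1451
= 2103950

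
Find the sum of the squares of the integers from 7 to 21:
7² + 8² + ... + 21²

Use ∑_{k=1}^{n} k² = n(n+1)(2n+1)/6, then subtract the first 6 terms.
∑_{k=1}^{21} k² = 21×22×43/6 = 3311
∑_{k=1}^{6} k² = 6×7×13/6 = 91
∑_{k=7}^{21} k² = 3311 - 91 = 3220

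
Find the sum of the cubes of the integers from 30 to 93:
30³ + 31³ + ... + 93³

Use ∑_{k=1}^{n} k³ = [n(n+1)/2]², then subtract the first 29 terms.
∑_{k=1}^{93} k³ = [93×94/2]² = 4371² = 19105641
∑_{k=1}^{29} k³ = [29×30/2]² = 435² = 189225
∑_{k=30}^{93} k³ = 19105641 - 189225 = 18916416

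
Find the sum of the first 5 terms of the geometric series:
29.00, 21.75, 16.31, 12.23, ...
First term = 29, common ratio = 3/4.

Sₙ = a(1 - rⁿ) / (1 - r)
S_5 = 29(1 - (3/4)^5) / (1 - (3/4))
S_5 = 29(1 - (243/1024)) / (1/4)
S_5 = 22649/256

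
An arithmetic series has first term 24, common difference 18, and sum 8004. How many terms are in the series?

Using S = n/2 × [2a + (n-1)d]
8004 = n/2 × [2(24) + (n-1)(18)]
8004 = n/2 × [48 + 18n - 18]
16008 = n × [30 + 18n]
18n² + (30)n - 16008 = 0
Discriminant: Δ = (30)² - 4(18)(-16008) = 900 + 1152576 = 1153476
√Δ = 1074
n = [-(30) + √Δ] / (2·18) = (-30 + 1074) / 36 = 1044 / 36 = 29
(The negative root is discarded since n must be a positive integer.)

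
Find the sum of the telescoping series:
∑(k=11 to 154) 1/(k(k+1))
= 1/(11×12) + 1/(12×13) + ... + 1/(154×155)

Partial fractions: 1/(k(k+1)) = 1/k - 1/(k+1)
The series telescopes:
= (1/11 - 1/12) + (1/12 - 1/13) + ... + (1/154 - 1/155)
= 1/11 - 1/155
= 144/1705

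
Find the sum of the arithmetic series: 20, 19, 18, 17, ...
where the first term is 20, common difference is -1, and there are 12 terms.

Sₙ = n/2 × (first + last)
Last term = a + (n-1)d = 20 + (12-1)×(-1) = 9
S_12 = 12/2 × (20 + 9)
S_12 = 12/2 × 29 = 174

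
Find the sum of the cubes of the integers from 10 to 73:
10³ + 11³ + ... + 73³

Use ∑_{k=1}^{n} k³ = [n(n+1)/2]², then subtract the first 9 terms.
∑_{k=1}^{73} k³ = [73×74/2]² = 2701² = 7295401
∑_{k=1}^{9} k³ = [9×10/2]² = 45² = 2025
∑_{k=10}^{73} k³ = 7295401 - 2025 = 7293376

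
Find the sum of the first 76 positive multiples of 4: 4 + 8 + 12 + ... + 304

Factor out 4: = 4(1 + 2 + ... + 76) = 4 × n(n+1)/2
= 4 × 76×77/2
= 4 × 2926
= 11704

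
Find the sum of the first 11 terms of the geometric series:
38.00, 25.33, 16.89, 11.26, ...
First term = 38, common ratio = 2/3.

Sₙ = a(1 - rⁿ) / (1 - r)
S_11 = 38(1 - (2/3)^11) / (1 - (2/3))
S_11 = 38(1 - (2048/177147)) / (1/3)
S_11 = 6653762/59049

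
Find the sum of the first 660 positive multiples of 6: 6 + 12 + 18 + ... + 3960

Factor out 6: = 6(1 + 2 + ... + 660) = 6 × n(n+1)/2
= 6 × 660×661/2
= 6 × 218130
= 1308780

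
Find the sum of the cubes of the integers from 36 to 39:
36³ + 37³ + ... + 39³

Use ∑_{k=1}^{n} k³ = [n(n+1)/2]², then subtract the first 35 terms.
∑_{k=1}^{39} k³ = [39×40/2]² = 780² = 608400
∑_{k=1}^{35} k³ = [35×36/2]² = 630² = 396900
∑_{k=36}^{39} k³ = 608400 - 396900 = 211500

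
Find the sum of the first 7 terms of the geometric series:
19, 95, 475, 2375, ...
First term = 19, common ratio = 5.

Sₙ = a(1 - rⁿ) / (1 - r)
S_7 = 19(1 - 5^7) / (1 - 5)
S_7 = 19(1 - 78125) / (-4)
S_7 = 371089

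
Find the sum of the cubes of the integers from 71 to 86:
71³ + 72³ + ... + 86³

Use ∑_{k=1}^{n} k³ = [n(n+1)/2]², then subtract the first 70 terms.
∑_{k=1}^{86} k³ = [86×87/2]² = 3741² = 13995081
∑_{k=1}^{70} k³ = [70×71/2]² = 2485² = 6175225
∑_{k=71}^{86} k³ = 13995081 - 6175225 = 7819856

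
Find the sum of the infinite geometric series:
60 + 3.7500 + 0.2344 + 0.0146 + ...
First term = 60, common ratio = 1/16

For |r| < 1, S = a / (1 - r)
S = 60 / (1 - (1/16))
S = 60 / (15/16)
S = 64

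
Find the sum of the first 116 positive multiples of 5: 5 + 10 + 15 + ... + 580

Factor out 5: = 5(1 + 2 + ... + 116) = 5 × n(n+1)/2
= 5 × 116×117/2
= 5 × 6786
= 33930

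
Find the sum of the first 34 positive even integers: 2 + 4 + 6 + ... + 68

Sum of first n even numbers = n(n+1)
= 34×35
= 1190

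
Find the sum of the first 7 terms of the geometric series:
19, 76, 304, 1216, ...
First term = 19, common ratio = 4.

Sₙ = a(1 - rⁿ) / (1 - r)
S_7 = 19(1 - 4^7) / (1 - 4)
S_7 = 19(1 - 16384) / (-3)
S_7 = 103759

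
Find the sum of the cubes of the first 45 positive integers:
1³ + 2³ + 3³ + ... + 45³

Formula: ∑k³ = [n(n+1)/2]²
= [45×46/2]²
= 1035²
= 1071225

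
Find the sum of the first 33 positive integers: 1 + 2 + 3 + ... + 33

Formula: ∑k = n(n+1)/2
= 33×34/2
= 1122/2
= 561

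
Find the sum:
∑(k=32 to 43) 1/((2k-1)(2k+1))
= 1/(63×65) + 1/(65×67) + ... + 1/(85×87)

Partial fractions: 1/((2k-1)(2k+1)) = (1/2)[1/(2k-1) - 1/(2k+1)]
The series telescopes:
= (1/2)[1/63 - 1/87]
= 4/1827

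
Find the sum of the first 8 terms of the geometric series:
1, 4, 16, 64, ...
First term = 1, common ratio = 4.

Sₙ = a(1 - rⁿ) / (1 - r)
S_8 = 1(1 - 4^8) / (1 - 4)
S_8 = 1(1 - 65536) / (-3)
S_8 = 21845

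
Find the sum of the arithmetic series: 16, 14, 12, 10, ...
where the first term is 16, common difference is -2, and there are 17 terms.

Sₙ = n/2 × (first + last)
Last term = a + (n-1)d = 16 + (17-1)×(-2) = -16
S_17 = 17/2 × (16 + (-16))
S_17 = 17/2 × 0 = 0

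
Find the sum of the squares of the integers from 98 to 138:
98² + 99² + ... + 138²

Use ∑_{k=1}^{n} k² = n(n+1)(2n+1)/6, then subtract the first 97 terms.
∑_{k=1}^{138} k² = 138×139×277/6 = 885569
∑_{k=1}^{97} k² = 97×98×195/6 = 308945
∑_{k=98}^{138} k² = 885569 - 308945 = 576624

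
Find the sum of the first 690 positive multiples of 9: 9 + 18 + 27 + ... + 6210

Factor out 9: = 9(1 + 2 + ... + 690) = 9 × n(n+1)/2
= 9 × 690×691/2
= 9 × 238395
= 2145555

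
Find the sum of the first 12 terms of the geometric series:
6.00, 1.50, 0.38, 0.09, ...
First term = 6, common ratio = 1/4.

Sₙ = a(1 - rⁿ) / (1 - r)
S_12 = 6(1 - (1/4)^12) / (1 - (1/4))
S_12 = 6(1 - (1/16777216)) / (3/4)
S_12 = 16777215/2097152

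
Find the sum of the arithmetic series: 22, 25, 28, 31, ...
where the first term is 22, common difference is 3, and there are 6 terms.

Sₙ = n/2 × (first + last)
Last term = a + (n-1)d = 22 + (6-1)×3 = 37
S_6 = 6/2 × (22 + 37)
S_6 = 6/2 × 59 = 177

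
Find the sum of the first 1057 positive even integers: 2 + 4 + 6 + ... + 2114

Sum of first n even numbers = n(n+1)
= 1057×1058
= 1118306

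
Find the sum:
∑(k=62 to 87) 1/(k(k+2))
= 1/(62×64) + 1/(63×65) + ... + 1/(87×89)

Partial fractions: 1/(k(k+2)) = (1/2)[1/k - 1/(k+2)]
Telescoping leaves the first two and last two terms:
= (1/2)[1/62 + 1/63 - 1/88 - 1/89]
= 143819/30591792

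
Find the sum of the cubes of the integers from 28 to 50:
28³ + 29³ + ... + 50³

Use ∑_{k=1}^{n} k³ = [n(n+1)/2]², then subtract the first 27 terms.
∑_{k=1}^{50} k³ = [50×51/2]² = 1275² = 1625625
∑_{k=1}^{27} k³ = [27×28/2]² = 378² = 142884
∑_{k=28}^{50} k³ = 1625625 - 142884 = 1482741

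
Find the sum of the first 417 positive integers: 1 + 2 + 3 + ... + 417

Formula: ∑k = n(n+1)/2
= 417×418/2
= 174306/2
= 87153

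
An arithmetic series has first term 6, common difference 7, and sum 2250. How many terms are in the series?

Using S = n/2 × [2a + (n-1)d]
2250 = n/2 × [2(6) + (n-1)(7)]
2250 = n/2 × [12 + 7n - 7]
4500 = n × [5 + 7n]
7n² + (5)n - 4500 = 0
Discriminant: Δ = (5)² - 4(7)(-4500) = 25 + 126000 = 126025
√Δ = 355
n = [-(5) + √Δ] / (2·7) = (-5 + 355) / 14 = 350 / 14 = 25
(The negative root is discarded since n must be a positive integer.)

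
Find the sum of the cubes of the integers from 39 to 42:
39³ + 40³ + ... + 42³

Use ∑_{k=1}^{n} k³ = [n(n+1)/2]², then subtract the first 38 terms.
∑_{k=1}^{42} k³ = [42×43/2]² = 903² = 815409
∑_{k=1}^{38} k³ = [38×39/2]² = 741² = 549081
∑_{k=39}^{42} k³ = 815409 - 549081 = 266328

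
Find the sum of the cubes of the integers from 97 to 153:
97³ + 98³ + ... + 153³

Use ∑_{k=1}^{n} k³ = [n(n+1)/2]², then subtract the first 96 terms.
∑_{k=1}^{153} k³ = [153×154/2]² = 11781² = 138791961
∑_{k=1}^{96} k³ = [96×97/2]² = 4656² = 21678336
∑_{k=97}^{153} k³ = 138791961 - 21678336 = 117113625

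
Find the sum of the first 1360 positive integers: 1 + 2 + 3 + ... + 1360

Formula: ∑k = n(n+1)/2
= 1360×1361/2
= 1850960/2
= 925480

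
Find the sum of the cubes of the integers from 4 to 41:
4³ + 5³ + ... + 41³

Use ∑_{k=1}^{n} k³ = [n(n+1)/2]², then subtract the first 3 terms.
∑_{k=1}^{41} k³ = [41×42/2]² = 861² = 741321
∑_{k=1}^{3} k³ = [3×4/2]² = 6² = 36
∑_{k=4}^{41} k³ = 741321 - 36 = 741285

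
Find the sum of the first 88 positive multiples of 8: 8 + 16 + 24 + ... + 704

Factor out 8: = 8(1 + 2 + ... + 88) = 8 × n(n+1)/2
= 8 × 88×89/2
= 8 × 3916
= 31328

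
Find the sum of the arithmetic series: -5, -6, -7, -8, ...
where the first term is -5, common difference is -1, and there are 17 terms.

Sₙ = n/2 × (first + last)
Last term = a + (n-1)d = -5 + (17-1)×(-1) = -21
S_17 = 17/2 × (-5 + (-21))
S_17 = 17/2 × (-26) = -221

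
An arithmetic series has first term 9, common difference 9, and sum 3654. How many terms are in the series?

Using S = n/2 × [2a + (n-1)d]
3654 = n/2 × [2(9) + (n-1)(9)]
3654 = n/2 × [18 + 9n - 9]
7308 = n × [9 + 9n]
9n² + (9)n - 7308 = 0
Discriminant: Δ = (9)² - 4(9)(-7308) = 81 + 263088 = 263169
√Δ = 513
n = [-(9) + √Δ] / (2·9) = (-9 + 513) / 18 = 504 / 18 = 28
(The negative root is discarded since n must be a positive integer.)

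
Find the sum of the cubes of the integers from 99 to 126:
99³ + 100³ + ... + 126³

Use ∑_{k=1}^{n} k³ = [n(n+1)/2]², then subtract the first 98 terms.
∑_{k=1}^{126} k³ = [126×127/2]² = 8001² = 64016001
∑_{k=1}^{98} k³ = [98×99/2]² = 4851² = 23532201
∑_{k=99}^{126} k³ = 64016001 - 23532201 = 40483800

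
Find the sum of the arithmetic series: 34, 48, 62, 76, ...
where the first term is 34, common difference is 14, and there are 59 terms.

Sₙ = n/2 × (first + last)
Last term = a + (n-1)d = 34 + (59-1)×14 = 846
S_59 = 59/2 × (34 + 846)
S_59 = 59/2 × 880 = 25960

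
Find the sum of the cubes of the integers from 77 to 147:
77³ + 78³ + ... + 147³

Use ∑_{k=1}^{n} k³ = [n(n+1)/2]², then subtract the first 76 terms.
∑_{k=1}^{147} k³ = [147×148/2]² = 10878² = 118330884
∑_{k=1}^{76} k³ = [76×77/2]² = 2926² = 8561476
∑_{k=77}^{147} k³ = 118330884 - 8561476 = 109769408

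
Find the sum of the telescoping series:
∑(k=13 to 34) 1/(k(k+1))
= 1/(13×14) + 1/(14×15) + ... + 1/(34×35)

Partial fractions: 1/(k(k+1)) = 1/k - 1/(k+1)
The series telescopes:
= (1/13 - 1/14) + (1/14 - 1/15) + ... + (1/34 - 1/35)
= 1/13 - 1/35
= 22/455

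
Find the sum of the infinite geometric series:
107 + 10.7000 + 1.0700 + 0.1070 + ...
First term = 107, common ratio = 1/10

For |r| < 1, S = a / (1 - r)
S = 107 / (1 - (1/10))
S = 107 / (9/10)
S = 1070/9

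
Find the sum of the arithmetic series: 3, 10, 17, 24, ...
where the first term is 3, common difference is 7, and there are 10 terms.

Sₙ = n/2 × (first + last)
Last term = a + (n-1)d = 3 + (10-1)×7 = 66
S_10 = 10/2 × (3 + 66)
S_10 = 10/2 × 69 = 345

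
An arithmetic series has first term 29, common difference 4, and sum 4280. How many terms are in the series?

Using S = n/2 × [2a + (n-1)d]
4280 = n/2 × [2(29) + (n-1)(4)]
4280 = n/2 × [58 + 4n - 4]
8560 = n × [54 + 4n]
4n² + (54)n - 8560 = 0
Discriminant: Δ = (54)² - 4(4)(-8560) = 2916 + 136960 = 139876
√Δ = 374
n = [-(54) + √Δ] / (2·4) = (-54 + 374) / 8 = 320 / 8 = 40
(The negative root is discarded since n must be a positive integer.)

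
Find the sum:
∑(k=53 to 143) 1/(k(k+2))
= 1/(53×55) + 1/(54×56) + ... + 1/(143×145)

Partial fractions: 1/(k(k+2)) = (1/2)[1/k - 1/(k+2)]
Telescoping leaves the first two and last two terms:
= (1/2)[1/53 + 1/54 - 1/144 - 1/145]
= 78169/6639840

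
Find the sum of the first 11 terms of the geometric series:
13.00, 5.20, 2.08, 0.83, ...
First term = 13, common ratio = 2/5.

Sₙ = a(1 - rⁿ) / (1 - r)
S_11 = 13(1 - (2/5)^11) / (1 - (2/5))
S_11 = 13(1 - (2048/48828125)) / (3/5)
S_11 = 211579667/9765625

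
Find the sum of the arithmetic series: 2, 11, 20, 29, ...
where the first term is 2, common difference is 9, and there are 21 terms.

Sₙ = n/2 × (first + last)
Last term = a + (n-1)d = 2 + (21-1)×9 = 182
S_21 = 21/2 × (2 + 182)
S_21 = 21/2 × 184 = 1932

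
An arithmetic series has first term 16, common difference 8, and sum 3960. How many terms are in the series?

Using S = n/2 × [2a + (n-1)d]
3960 = n/2 × [2(16) + (n-1)(8)]
3960 = n/2 × [32 + 8n - 8]
7920 = n × [24 + 8n]
8n² + (24)n - 7920 = 0
Discriminant: Δ = (24)² - 4(8)(-7920) = 576 + 253440 = 254016
√Δ = 504
n = [-(24) + √Δ] / (2·8) = (-24 + 504) / 16 = 480 / 16 = 30
(The negative root is discarded since n must be a positive integer.)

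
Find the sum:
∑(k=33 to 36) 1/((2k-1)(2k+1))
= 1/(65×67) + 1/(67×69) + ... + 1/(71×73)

Partial fractions: 1/((2k-1)(2k+1)) = (1/2)[1/(2k-1) - 1/(2k+1)]
The series telescopes:
= (1/2)[1/65 - 1/73]
= 4/4745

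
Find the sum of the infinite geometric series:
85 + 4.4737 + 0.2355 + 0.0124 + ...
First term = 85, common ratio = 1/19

For |r| < 1, S = a / (1 - r)
S = 85 / (1 - (1/19))
S = 85 / (18/19)
S = 1615/18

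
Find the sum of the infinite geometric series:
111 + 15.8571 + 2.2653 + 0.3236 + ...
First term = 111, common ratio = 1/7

For |r| < 1, S = a / (1 - r)
S = 111 / (1 - (1/7))
S = 111 / (6/7)
S = 259/2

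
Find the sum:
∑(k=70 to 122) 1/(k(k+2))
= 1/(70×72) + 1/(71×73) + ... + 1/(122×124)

Partial fractions: 1/(k(k+2)) = (1/2)[1/k - 1/(k+2)]
Telescoping leaves the first two and last two terms:
= (1/2)[1/70 + 1/71 - 1/123 - 1/124]
= 461471/75802440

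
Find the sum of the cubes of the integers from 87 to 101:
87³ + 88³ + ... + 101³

Use ∑_{k=1}^{n} k³ = [n(n+1)/2]², then subtract the first 86 terms.
∑_{k=1}^{101} k³ = [101×102/2]² = 5151² = 26532801
∑_{k=1}^{86} k³ = [86×87/2]² = 3741² = 13995081
∑_{k=87}^{101} k³ = 26532801 - 13995081 = 12537720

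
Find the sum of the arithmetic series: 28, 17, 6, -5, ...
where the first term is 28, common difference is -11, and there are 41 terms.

Sₙ = n/2 × (first + last)
Last term = a + (n-1)d = 28 + (41-1)×(-11) = -412
S_41 = 41/2 × (28 + (-412))
S_41 = 41/2 × (-384) = -7872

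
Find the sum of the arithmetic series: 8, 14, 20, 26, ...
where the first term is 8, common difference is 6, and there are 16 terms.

Sₙ = n/2 × (first + last)
Last term = a + (n-1)d = 8 + (16-1)×6 = 98
S_16 = 16/2 × (8 + 98)
S_16 = 16/2 × 106 = 848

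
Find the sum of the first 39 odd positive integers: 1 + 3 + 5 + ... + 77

Sum of first n odd numbers = n²
= 39²
= 1521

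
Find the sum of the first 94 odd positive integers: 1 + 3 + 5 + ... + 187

Sum of first n odd numbers = n²
= 94²
= 8836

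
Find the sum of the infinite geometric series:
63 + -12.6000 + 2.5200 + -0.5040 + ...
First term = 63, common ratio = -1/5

For |r| < 1, S = a / (1 - r)
S = 63 / (1 - (-1/5))
S = 63 / (6/5)
S = 105/2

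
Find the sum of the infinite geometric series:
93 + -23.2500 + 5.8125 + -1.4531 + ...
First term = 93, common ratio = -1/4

For |r| < 1, S = a / (1 - r)
S = 93 / (1 - (-1/4))
S = 93 / (5/4)
S = 372/5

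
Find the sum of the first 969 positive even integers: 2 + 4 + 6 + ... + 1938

Sum of first n even numbers = n(n+1)
= 969×970
= 939930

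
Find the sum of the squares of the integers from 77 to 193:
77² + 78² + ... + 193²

Use ∑_{k=1}^{n} k² = n(n+1)(2n+1)/6, then subtract the first 76 terms.
∑_{k=1}^{193} k² = 193×194×387/6 = 2415009
∑_{k=1}^{76} k² = 76×77×153/6 = 149226
∑_{k=77}^{193} k² = 2415009 - 149226 = 2265783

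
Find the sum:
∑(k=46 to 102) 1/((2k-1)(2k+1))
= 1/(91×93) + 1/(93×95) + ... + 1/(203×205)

Partial fractions: 1/((2k-1)(2k+1)) = (1/2)[1/(2k-1) - 1/(2k+1)]
The series telescopes:
= (1/2)[1/91 - 1/205]
= 57/18655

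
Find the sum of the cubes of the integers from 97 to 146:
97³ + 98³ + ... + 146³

Use ∑_{k=1}^{n} k³ = [n(n+1)/2]², then subtract the first 96 terms.
∑_{k=1}^{146} k³ = [146×147/2]² = 10731² = 115154361
∑_{k=1}^{96} k³ = [96×97/2]² = 4656² = 21678336
∑_{k=97}^{146} k³ = 115154361 - 21678336 = 93476025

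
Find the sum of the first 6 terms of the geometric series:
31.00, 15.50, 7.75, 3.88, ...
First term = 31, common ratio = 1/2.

Sₙ = a(1 - rⁿ) / (1 - r)
S_6 = 31(1 - (1/2)^6) / (1 - (1/2))
S_6 = 31(1 - (1/64)) / (1/2)
S_6 = 1953/32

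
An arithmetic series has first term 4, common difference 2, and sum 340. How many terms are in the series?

Using S = n/2 × [2a + (n-1)d]
340 = n/2 × [2(4) + (n-1)(2)]
340 = n/2 × [8 + 2n - 2]
680 = n × [6 + 2n]
2n² + (6)n - 680 = 0
Discriminant: Δ = (6)² - 4(2)(-680) = 36 + 5440 = 5476
√Δ = 74
n = [-(6) + √Δ] / (2·2) = (-6 + 74) / 4 = 68 / 4 = 17
(The negative root is discarded since n must be a positive integer.)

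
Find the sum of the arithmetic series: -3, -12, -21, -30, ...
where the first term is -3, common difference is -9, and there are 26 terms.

Sₙ = n/2 × (first + last)
Last term = a + (n-1)d = -3 + (26-1)×(-9) = -228
S_26 = 26/2 × (-3 + (-228))
S_26 = 26/2 × (-231) = -3003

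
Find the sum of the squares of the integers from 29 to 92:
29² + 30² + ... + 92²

Use ∑_{k=1}^{n} k² = n(n+1)(2n+1)/6, then subtract the first 28 terms.
∑_{k=1}^{92} k² = 92×93×185/6 = 263810
∑_{k=1}^{28} k² = 28×29×57/6 = 7714
∑_{k=29}^{92} k² = 263810 - 7714 = 256096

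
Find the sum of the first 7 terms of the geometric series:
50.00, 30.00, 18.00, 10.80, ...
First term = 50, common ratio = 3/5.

Sₙ = a(1 - rⁿ) / (1 - r)
S_7 = 50(1 - (3/5)^7) / (1 - (3/5))
S_7 = 50(1 - (2187/78125)) / (2/5)
S_7 = 75938/625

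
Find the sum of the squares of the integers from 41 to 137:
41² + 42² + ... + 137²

Use ∑_{k=1}^{n} k² = n(n+1)(2n+1)/6, then subtract the first 40 terms.
∑_{k=1}^{137} k² = 137×138×275/6 = 866525
∑_{k=1}^{40} k² = 40×41×81/6 = 22140
∑_{k=41}^{137} k² = 866525 - 22140 = 844385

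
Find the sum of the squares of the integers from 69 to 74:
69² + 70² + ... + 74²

Use ∑_{k=1}^{n} k² = n(n+1)(2n+1)/6, then subtract the first 68 terms.
∑_{k=1}^{74} k² = 74×75×149/6 = 137825
∑_{k=1}^{68} k² = 68×69×137/6 = 107134
∑_{k=69}^{74} k² = 137825 - 107134 = 30691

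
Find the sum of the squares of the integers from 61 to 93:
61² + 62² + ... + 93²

Use ∑_{k=1}^{n} k² = n(n+1)(2n+1)/6, then subtract the first 60 terms.
∑_{k=1}^{93} k² = 93×94×187/6 = 272459
∑_{k=1}^{60} k² = 60×61×121/6 = 73810
∑_{k=61}^{93} k² = 272459 - 73810 = 198649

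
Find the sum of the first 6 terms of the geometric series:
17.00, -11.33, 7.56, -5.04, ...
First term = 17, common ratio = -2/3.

Sₙ = a(1 - rⁿ) / (1 - r)
S_6 = 17(1 - (-2/3)^6) / (1 - (-2/3))
S_6 = 17(1 - (64/729)) / (5/3)
S_6 = 2261/243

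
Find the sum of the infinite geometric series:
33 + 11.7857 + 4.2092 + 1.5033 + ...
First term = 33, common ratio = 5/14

For |r| < 1, S = a / (1 - r)
S = 33 / (1 - (5/14))
S = 33 / (9/14)
S = 154/3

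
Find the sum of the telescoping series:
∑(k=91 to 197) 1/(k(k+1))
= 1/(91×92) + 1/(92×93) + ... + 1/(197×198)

Partial fractions: 1/(k(k+1)) = 1/k - 1/(k+1)
The series telescopes:
= (1/91 - 1/92) + (1/92 - 1/93) + ... + (1/197 - 1/198)
= 1/91 - 1/198
= 107/18018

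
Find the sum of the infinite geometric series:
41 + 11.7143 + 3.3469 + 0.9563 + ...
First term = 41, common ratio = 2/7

For |r| < 1, S = a / (1 - r)
S = 41 / (1 - (2/7))
S = 41 / (5/7)
S = 287/5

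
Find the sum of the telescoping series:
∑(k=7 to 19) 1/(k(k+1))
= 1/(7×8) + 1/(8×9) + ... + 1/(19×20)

Partial fractions: 1/(k(k+1)) = 1/k - 1/(k+1)
The series telescopes:
= (1/7 - 1/8) + (1/8 - 1/9) + ... + (1/19 - 1/20)
= 1/7 - 1/20
= 13/140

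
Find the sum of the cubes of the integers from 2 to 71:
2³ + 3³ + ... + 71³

Use ∑_{k=1}^{n} k³ = [n(n+1)/2]², then subtract the first 1 terms.
∑_{k=1}^{71} k³ = [71×72/2]² = 2556² = 6533136
∑_{k=1}^{1} k³ = [1×2/2]² = 1² = 1
∑_{k=2}^{71} k³ = 6533136 - 1 = 6533135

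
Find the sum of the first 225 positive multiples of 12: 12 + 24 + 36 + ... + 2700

Factor out 12: = 12(1 + 2 + ... + 225) = 12 × n(n+1)/2
= 12 × 225×226/2
= 12 × 25425
= 305100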